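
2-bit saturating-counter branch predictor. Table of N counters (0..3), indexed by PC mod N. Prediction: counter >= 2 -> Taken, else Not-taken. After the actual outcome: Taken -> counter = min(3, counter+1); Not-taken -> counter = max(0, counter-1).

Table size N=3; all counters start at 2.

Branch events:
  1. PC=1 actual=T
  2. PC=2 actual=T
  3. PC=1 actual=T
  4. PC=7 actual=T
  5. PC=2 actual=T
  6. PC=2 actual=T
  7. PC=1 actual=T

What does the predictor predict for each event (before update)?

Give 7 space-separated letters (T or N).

Ev 1: PC=1 idx=1 pred=T actual=T -> ctr[1]=3
Ev 2: PC=2 idx=2 pred=T actual=T -> ctr[2]=3
Ev 3: PC=1 idx=1 pred=T actual=T -> ctr[1]=3
Ev 4: PC=7 idx=1 pred=T actual=T -> ctr[1]=3
Ev 5: PC=2 idx=2 pred=T actual=T -> ctr[2]=3
Ev 6: PC=2 idx=2 pred=T actual=T -> ctr[2]=3
Ev 7: PC=1 idx=1 pred=T actual=T -> ctr[1]=3

Answer: T T T T T T T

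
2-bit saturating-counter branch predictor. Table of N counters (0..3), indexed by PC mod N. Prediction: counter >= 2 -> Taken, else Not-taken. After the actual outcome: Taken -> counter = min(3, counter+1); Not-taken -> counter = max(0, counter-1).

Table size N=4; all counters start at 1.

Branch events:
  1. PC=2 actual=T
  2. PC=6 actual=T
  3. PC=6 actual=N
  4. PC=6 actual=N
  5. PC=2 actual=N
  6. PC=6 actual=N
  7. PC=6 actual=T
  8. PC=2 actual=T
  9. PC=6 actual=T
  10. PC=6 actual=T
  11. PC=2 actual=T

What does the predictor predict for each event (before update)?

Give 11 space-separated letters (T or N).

Answer: N T T T N N N N T T T

Derivation:
Ev 1: PC=2 idx=2 pred=N actual=T -> ctr[2]=2
Ev 2: PC=6 idx=2 pred=T actual=T -> ctr[2]=3
Ev 3: PC=6 idx=2 pred=T actual=N -> ctr[2]=2
Ev 4: PC=6 idx=2 pred=T actual=N -> ctr[2]=1
Ev 5: PC=2 idx=2 pred=N actual=N -> ctr[2]=0
Ev 6: PC=6 idx=2 pred=N actual=N -> ctr[2]=0
Ev 7: PC=6 idx=2 pred=N actual=T -> ctr[2]=1
Ev 8: PC=2 idx=2 pred=N actual=T -> ctr[2]=2
Ev 9: PC=6 idx=2 pred=T actual=T -> ctr[2]=3
Ev 10: PC=6 idx=2 pred=T actual=T -> ctr[2]=3
Ev 11: PC=2 idx=2 pred=T actual=T -> ctr[2]=3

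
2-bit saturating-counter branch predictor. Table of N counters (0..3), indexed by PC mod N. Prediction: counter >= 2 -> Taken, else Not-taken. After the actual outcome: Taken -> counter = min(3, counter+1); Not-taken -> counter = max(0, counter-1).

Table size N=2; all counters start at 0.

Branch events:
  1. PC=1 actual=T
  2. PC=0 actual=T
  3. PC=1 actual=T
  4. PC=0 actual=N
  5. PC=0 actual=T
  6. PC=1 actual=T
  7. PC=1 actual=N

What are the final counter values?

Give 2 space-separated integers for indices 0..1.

Answer: 1 2

Derivation:
Ev 1: PC=1 idx=1 pred=N actual=T -> ctr[1]=1
Ev 2: PC=0 idx=0 pred=N actual=T -> ctr[0]=1
Ev 3: PC=1 idx=1 pred=N actual=T -> ctr[1]=2
Ev 4: PC=0 idx=0 pred=N actual=N -> ctr[0]=0
Ev 5: PC=0 idx=0 pred=N actual=T -> ctr[0]=1
Ev 6: PC=1 idx=1 pred=T actual=T -> ctr[1]=3
Ev 7: PC=1 idx=1 pred=T actual=N -> ctr[1]=2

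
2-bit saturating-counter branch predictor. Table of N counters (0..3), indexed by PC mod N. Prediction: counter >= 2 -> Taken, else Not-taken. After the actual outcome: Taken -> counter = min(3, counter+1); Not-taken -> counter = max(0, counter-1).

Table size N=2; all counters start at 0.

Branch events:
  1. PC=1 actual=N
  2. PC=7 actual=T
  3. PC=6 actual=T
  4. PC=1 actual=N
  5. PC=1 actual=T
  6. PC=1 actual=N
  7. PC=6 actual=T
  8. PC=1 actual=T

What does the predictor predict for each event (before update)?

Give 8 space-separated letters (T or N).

Answer: N N N N N N N N

Derivation:
Ev 1: PC=1 idx=1 pred=N actual=N -> ctr[1]=0
Ev 2: PC=7 idx=1 pred=N actual=T -> ctr[1]=1
Ev 3: PC=6 idx=0 pred=N actual=T -> ctr[0]=1
Ev 4: PC=1 idx=1 pred=N actual=N -> ctr[1]=0
Ev 5: PC=1 idx=1 pred=N actual=T -> ctr[1]=1
Ev 6: PC=1 idx=1 pred=N actual=N -> ctr[1]=0
Ev 7: PC=6 idx=0 pred=N actual=T -> ctr[0]=2
Ev 8: PC=1 idx=1 pred=N actual=T -> ctr[1]=1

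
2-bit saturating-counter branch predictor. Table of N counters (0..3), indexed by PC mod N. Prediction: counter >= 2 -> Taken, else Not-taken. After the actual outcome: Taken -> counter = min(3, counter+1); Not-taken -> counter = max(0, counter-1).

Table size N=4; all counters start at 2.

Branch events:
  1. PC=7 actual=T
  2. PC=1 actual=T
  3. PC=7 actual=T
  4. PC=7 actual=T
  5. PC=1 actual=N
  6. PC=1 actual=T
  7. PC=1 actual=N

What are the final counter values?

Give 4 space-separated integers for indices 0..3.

Ev 1: PC=7 idx=3 pred=T actual=T -> ctr[3]=3
Ev 2: PC=1 idx=1 pred=T actual=T -> ctr[1]=3
Ev 3: PC=7 idx=3 pred=T actual=T -> ctr[3]=3
Ev 4: PC=7 idx=3 pred=T actual=T -> ctr[3]=3
Ev 5: PC=1 idx=1 pred=T actual=N -> ctr[1]=2
Ev 6: PC=1 idx=1 pred=T actual=T -> ctr[1]=3
Ev 7: PC=1 idx=1 pred=T actual=N -> ctr[1]=2

Answer: 2 2 2 3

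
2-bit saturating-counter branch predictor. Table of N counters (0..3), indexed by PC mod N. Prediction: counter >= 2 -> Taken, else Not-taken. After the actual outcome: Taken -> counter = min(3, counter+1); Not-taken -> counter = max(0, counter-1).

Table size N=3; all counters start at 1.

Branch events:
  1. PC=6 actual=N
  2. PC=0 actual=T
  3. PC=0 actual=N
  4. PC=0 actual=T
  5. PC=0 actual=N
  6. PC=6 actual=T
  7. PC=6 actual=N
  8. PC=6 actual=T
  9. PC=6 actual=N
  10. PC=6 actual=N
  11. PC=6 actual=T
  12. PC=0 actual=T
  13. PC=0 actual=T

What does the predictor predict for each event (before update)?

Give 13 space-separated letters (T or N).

Answer: N N N N N N N N N N N N T

Derivation:
Ev 1: PC=6 idx=0 pred=N actual=N -> ctr[0]=0
Ev 2: PC=0 idx=0 pred=N actual=T -> ctr[0]=1
Ev 3: PC=0 idx=0 pred=N actual=N -> ctr[0]=0
Ev 4: PC=0 idx=0 pred=N actual=T -> ctr[0]=1
Ev 5: PC=0 idx=0 pred=N actual=N -> ctr[0]=0
Ev 6: PC=6 idx=0 pred=N actual=T -> ctr[0]=1
Ev 7: PC=6 idx=0 pred=N actual=N -> ctr[0]=0
Ev 8: PC=6 idx=0 pred=N actual=T -> ctr[0]=1
Ev 9: PC=6 idx=0 pred=N actual=N -> ctr[0]=0
Ev 10: PC=6 idx=0 pred=N actual=N -> ctr[0]=0
Ev 11: PC=6 idx=0 pred=N actual=T -> ctr[0]=1
Ev 12: PC=0 idx=0 pred=N actual=T -> ctr[0]=2
Ev 13: PC=0 idx=0 pred=T actual=T -> ctr[0]=3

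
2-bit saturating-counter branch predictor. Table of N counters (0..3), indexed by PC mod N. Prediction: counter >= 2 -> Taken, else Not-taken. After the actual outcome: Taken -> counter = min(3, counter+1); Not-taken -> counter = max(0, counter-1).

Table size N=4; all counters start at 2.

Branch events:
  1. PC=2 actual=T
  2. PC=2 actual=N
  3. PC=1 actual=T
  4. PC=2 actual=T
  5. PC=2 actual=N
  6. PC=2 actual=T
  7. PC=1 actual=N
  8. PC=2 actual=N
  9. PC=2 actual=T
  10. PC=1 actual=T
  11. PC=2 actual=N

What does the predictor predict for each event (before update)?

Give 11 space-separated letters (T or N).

Ev 1: PC=2 idx=2 pred=T actual=T -> ctr[2]=3
Ev 2: PC=2 idx=2 pred=T actual=N -> ctr[2]=2
Ev 3: PC=1 idx=1 pred=T actual=T -> ctr[1]=3
Ev 4: PC=2 idx=2 pred=T actual=T -> ctr[2]=3
Ev 5: PC=2 idx=2 pred=T actual=N -> ctr[2]=2
Ev 6: PC=2 idx=2 pred=T actual=T -> ctr[2]=3
Ev 7: PC=1 idx=1 pred=T actual=N -> ctr[1]=2
Ev 8: PC=2 idx=2 pred=T actual=N -> ctr[2]=2
Ev 9: PC=2 idx=2 pred=T actual=T -> ctr[2]=3
Ev 10: PC=1 idx=1 pred=T actual=T -> ctr[1]=3
Ev 11: PC=2 idx=2 pred=T actual=N -> ctr[2]=2

Answer: T T T T T T T T T T T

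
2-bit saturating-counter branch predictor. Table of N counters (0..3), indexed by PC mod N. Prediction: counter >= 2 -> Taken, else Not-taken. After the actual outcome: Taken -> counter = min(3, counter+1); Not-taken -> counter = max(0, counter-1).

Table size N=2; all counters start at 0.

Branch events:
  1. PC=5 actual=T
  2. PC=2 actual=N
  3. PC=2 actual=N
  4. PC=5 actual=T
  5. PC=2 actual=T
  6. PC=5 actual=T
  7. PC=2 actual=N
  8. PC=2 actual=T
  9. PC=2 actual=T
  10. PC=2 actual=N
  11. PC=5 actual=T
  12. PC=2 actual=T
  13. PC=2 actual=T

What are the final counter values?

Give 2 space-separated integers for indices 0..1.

Answer: 3 3

Derivation:
Ev 1: PC=5 idx=1 pred=N actual=T -> ctr[1]=1
Ev 2: PC=2 idx=0 pred=N actual=N -> ctr[0]=0
Ev 3: PC=2 idx=0 pred=N actual=N -> ctr[0]=0
Ev 4: PC=5 idx=1 pred=N actual=T -> ctr[1]=2
Ev 5: PC=2 idx=0 pred=N actual=T -> ctr[0]=1
Ev 6: PC=5 idx=1 pred=T actual=T -> ctr[1]=3
Ev 7: PC=2 idx=0 pred=N actual=N -> ctr[0]=0
Ev 8: PC=2 idx=0 pred=N actual=T -> ctr[0]=1
Ev 9: PC=2 idx=0 pred=N actual=T -> ctr[0]=2
Ev 10: PC=2 idx=0 pred=T actual=N -> ctr[0]=1
Ev 11: PC=5 idx=1 pred=T actual=T -> ctr[1]=3
Ev 12: PC=2 idx=0 pred=N actual=T -> ctr[0]=2
Ev 13: PC=2 idx=0 pred=T actual=T -> ctr[0]=3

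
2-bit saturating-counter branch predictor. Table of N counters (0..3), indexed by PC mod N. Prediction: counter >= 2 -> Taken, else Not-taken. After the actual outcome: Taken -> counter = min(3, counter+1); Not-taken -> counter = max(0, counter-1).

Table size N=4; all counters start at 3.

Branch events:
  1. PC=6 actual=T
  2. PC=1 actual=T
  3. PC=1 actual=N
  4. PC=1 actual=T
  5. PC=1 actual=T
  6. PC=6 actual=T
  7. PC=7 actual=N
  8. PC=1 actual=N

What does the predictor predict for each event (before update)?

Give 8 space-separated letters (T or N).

Answer: T T T T T T T T

Derivation:
Ev 1: PC=6 idx=2 pred=T actual=T -> ctr[2]=3
Ev 2: PC=1 idx=1 pred=T actual=T -> ctr[1]=3
Ev 3: PC=1 idx=1 pred=T actual=N -> ctr[1]=2
Ev 4: PC=1 idx=1 pred=T actual=T -> ctr[1]=3
Ev 5: PC=1 idx=1 pred=T actual=T -> ctr[1]=3
Ev 6: PC=6 idx=2 pred=T actual=T -> ctr[2]=3
Ev 7: PC=7 idx=3 pred=T actual=N -> ctr[3]=2
Ev 8: PC=1 idx=1 pred=T actual=N -> ctr[1]=2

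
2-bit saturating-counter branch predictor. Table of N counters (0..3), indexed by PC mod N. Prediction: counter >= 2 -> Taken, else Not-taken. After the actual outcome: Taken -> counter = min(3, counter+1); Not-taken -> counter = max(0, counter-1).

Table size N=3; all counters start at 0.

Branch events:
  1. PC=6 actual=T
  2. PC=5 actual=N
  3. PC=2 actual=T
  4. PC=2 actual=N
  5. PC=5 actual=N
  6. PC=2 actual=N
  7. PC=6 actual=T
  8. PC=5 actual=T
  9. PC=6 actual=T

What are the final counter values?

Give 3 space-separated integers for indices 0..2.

Ev 1: PC=6 idx=0 pred=N actual=T -> ctr[0]=1
Ev 2: PC=5 idx=2 pred=N actual=N -> ctr[2]=0
Ev 3: PC=2 idx=2 pred=N actual=T -> ctr[2]=1
Ev 4: PC=2 idx=2 pred=N actual=N -> ctr[2]=0
Ev 5: PC=5 idx=2 pred=N actual=N -> ctr[2]=0
Ev 6: PC=2 idx=2 pred=N actual=N -> ctr[2]=0
Ev 7: PC=6 idx=0 pred=N actual=T -> ctr[0]=2
Ev 8: PC=5 idx=2 pred=N actual=T -> ctr[2]=1
Ev 9: PC=6 idx=0 pred=T actual=T -> ctr[0]=3

Answer: 3 0 1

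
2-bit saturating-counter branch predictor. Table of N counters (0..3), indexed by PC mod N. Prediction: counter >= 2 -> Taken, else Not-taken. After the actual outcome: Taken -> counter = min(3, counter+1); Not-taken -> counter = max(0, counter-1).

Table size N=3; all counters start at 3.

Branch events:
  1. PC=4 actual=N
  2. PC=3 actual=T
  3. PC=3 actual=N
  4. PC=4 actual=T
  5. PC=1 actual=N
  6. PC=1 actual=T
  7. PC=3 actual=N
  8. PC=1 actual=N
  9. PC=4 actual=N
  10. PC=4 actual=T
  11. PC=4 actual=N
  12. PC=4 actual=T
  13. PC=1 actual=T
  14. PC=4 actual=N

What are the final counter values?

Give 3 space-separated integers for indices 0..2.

Ev 1: PC=4 idx=1 pred=T actual=N -> ctr[1]=2
Ev 2: PC=3 idx=0 pred=T actual=T -> ctr[0]=3
Ev 3: PC=3 idx=0 pred=T actual=N -> ctr[0]=2
Ev 4: PC=4 idx=1 pred=T actual=T -> ctr[1]=3
Ev 5: PC=1 idx=1 pred=T actual=N -> ctr[1]=2
Ev 6: PC=1 idx=1 pred=T actual=T -> ctr[1]=3
Ev 7: PC=3 idx=0 pred=T actual=N -> ctr[0]=1
Ev 8: PC=1 idx=1 pred=T actual=N -> ctr[1]=2
Ev 9: PC=4 idx=1 pred=T actual=N -> ctr[1]=1
Ev 10: PC=4 idx=1 pred=N actual=T -> ctr[1]=2
Ev 11: PC=4 idx=1 pred=T actual=N -> ctr[1]=1
Ev 12: PC=4 idx=1 pred=N actual=T -> ctr[1]=2
Ev 13: PC=1 idx=1 pred=T actual=T -> ctr[1]=3
Ev 14: PC=4 idx=1 pred=T actual=N -> ctr[1]=2

Answer: 1 2 3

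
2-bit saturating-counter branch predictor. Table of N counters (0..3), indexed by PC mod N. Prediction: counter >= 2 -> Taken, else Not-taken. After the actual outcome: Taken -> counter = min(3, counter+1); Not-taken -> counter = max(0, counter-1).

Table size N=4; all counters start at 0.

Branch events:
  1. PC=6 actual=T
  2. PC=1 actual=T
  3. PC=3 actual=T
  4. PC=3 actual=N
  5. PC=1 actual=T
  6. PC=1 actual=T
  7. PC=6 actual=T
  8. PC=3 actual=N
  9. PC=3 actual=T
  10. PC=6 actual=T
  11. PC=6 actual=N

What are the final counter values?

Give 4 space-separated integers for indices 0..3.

Answer: 0 3 2 1

Derivation:
Ev 1: PC=6 idx=2 pred=N actual=T -> ctr[2]=1
Ev 2: PC=1 idx=1 pred=N actual=T -> ctr[1]=1
Ev 3: PC=3 idx=3 pred=N actual=T -> ctr[3]=1
Ev 4: PC=3 idx=3 pred=N actual=N -> ctr[3]=0
Ev 5: PC=1 idx=1 pred=N actual=T -> ctr[1]=2
Ev 6: PC=1 idx=1 pred=T actual=T -> ctr[1]=3
Ev 7: PC=6 idx=2 pred=N actual=T -> ctr[2]=2
Ev 8: PC=3 idx=3 pred=N actual=N -> ctr[3]=0
Ev 9: PC=3 idx=3 pred=N actual=T -> ctr[3]=1
Ev 10: PC=6 idx=2 pred=T actual=T -> ctr[2]=3
Ev 11: PC=6 idx=2 pred=T actual=N -> ctr[2]=2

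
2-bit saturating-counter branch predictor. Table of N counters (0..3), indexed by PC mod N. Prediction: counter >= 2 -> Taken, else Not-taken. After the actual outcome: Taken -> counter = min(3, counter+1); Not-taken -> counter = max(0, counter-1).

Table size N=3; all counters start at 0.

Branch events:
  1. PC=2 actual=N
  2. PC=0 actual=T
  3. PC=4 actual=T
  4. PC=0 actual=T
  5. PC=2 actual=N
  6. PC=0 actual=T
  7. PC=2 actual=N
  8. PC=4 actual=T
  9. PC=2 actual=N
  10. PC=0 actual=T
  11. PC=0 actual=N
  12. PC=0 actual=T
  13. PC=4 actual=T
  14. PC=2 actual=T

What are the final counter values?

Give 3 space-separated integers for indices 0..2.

Ev 1: PC=2 idx=2 pred=N actual=N -> ctr[2]=0
Ev 2: PC=0 idx=0 pred=N actual=T -> ctr[0]=1
Ev 3: PC=4 idx=1 pred=N actual=T -> ctr[1]=1
Ev 4: PC=0 idx=0 pred=N actual=T -> ctr[0]=2
Ev 5: PC=2 idx=2 pred=N actual=N -> ctr[2]=0
Ev 6: PC=0 idx=0 pred=T actual=T -> ctr[0]=3
Ev 7: PC=2 idx=2 pred=N actual=N -> ctr[2]=0
Ev 8: PC=4 idx=1 pred=N actual=T -> ctr[1]=2
Ev 9: PC=2 idx=2 pred=N actual=N -> ctr[2]=0
Ev 10: PC=0 idx=0 pred=T actual=T -> ctr[0]=3
Ev 11: PC=0 idx=0 pred=T actual=N -> ctr[0]=2
Ev 12: PC=0 idx=0 pred=T actual=T -> ctr[0]=3
Ev 13: PC=4 idx=1 pred=T actual=T -> ctr[1]=3
Ev 14: PC=2 idx=2 pred=N actual=T -> ctr[2]=1

Answer: 3 3 1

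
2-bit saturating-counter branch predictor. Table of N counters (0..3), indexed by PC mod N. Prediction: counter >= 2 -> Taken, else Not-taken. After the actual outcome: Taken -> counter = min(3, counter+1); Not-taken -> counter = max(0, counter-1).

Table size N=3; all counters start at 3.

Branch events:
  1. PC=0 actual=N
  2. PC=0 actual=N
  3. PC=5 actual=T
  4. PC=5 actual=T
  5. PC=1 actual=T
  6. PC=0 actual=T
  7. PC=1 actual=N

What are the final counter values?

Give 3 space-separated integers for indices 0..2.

Ev 1: PC=0 idx=0 pred=T actual=N -> ctr[0]=2
Ev 2: PC=0 idx=0 pred=T actual=N -> ctr[0]=1
Ev 3: PC=5 idx=2 pred=T actual=T -> ctr[2]=3
Ev 4: PC=5 idx=2 pred=T actual=T -> ctr[2]=3
Ev 5: PC=1 idx=1 pred=T actual=T -> ctr[1]=3
Ev 6: PC=0 idx=0 pred=N actual=T -> ctr[0]=2
Ev 7: PC=1 idx=1 pred=T actual=N -> ctr[1]=2

Answer: 2 2 3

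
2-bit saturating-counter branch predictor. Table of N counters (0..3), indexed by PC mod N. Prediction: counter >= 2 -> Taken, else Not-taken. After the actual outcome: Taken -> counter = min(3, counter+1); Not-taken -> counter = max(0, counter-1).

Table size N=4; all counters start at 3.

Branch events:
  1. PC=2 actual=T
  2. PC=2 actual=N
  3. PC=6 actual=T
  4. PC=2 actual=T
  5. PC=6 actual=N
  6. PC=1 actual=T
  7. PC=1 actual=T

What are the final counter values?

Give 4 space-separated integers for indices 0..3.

Ev 1: PC=2 idx=2 pred=T actual=T -> ctr[2]=3
Ev 2: PC=2 idx=2 pred=T actual=N -> ctr[2]=2
Ev 3: PC=6 idx=2 pred=T actual=T -> ctr[2]=3
Ev 4: PC=2 idx=2 pred=T actual=T -> ctr[2]=3
Ev 5: PC=6 idx=2 pred=T actual=N -> ctr[2]=2
Ev 6: PC=1 idx=1 pred=T actual=T -> ctr[1]=3
Ev 7: PC=1 idx=1 pred=T actual=T -> ctr[1]=3

Answer: 3 3 2 3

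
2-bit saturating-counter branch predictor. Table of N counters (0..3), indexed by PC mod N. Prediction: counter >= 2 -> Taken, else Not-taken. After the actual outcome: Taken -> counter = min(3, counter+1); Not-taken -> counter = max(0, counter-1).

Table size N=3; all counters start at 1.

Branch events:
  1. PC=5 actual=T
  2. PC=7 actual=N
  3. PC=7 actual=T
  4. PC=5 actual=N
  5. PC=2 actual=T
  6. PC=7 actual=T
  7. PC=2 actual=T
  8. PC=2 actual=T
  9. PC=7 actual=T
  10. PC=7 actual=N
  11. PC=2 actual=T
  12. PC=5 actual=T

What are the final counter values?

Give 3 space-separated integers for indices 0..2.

Answer: 1 2 3

Derivation:
Ev 1: PC=5 idx=2 pred=N actual=T -> ctr[2]=2
Ev 2: PC=7 idx=1 pred=N actual=N -> ctr[1]=0
Ev 3: PC=7 idx=1 pred=N actual=T -> ctr[1]=1
Ev 4: PC=5 idx=2 pred=T actual=N -> ctr[2]=1
Ev 5: PC=2 idx=2 pred=N actual=T -> ctr[2]=2
Ev 6: PC=7 idx=1 pred=N actual=T -> ctr[1]=2
Ev 7: PC=2 idx=2 pred=T actual=T -> ctr[2]=3
Ev 8: PC=2 idx=2 pred=T actual=T -> ctr[2]=3
Ev 9: PC=7 idx=1 pred=T actual=T -> ctr[1]=3
Ev 10: PC=7 idx=1 pred=T actual=N -> ctr[1]=2
Ev 11: PC=2 idx=2 pred=T actual=T -> ctr[2]=3
Ev 12: PC=5 idx=2 pred=T actual=T -> ctr[2]=3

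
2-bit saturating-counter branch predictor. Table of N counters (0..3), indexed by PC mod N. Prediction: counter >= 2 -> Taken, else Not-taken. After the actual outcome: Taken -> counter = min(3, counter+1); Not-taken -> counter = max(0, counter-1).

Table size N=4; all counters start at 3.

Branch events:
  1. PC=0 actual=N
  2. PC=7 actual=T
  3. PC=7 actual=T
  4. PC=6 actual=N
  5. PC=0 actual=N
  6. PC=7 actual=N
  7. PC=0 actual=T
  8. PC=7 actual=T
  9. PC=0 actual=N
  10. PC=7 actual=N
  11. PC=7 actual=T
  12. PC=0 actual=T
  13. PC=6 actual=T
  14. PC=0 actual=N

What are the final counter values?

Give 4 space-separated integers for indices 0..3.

Answer: 1 3 3 3

Derivation:
Ev 1: PC=0 idx=0 pred=T actual=N -> ctr[0]=2
Ev 2: PC=7 idx=3 pred=T actual=T -> ctr[3]=3
Ev 3: PC=7 idx=3 pred=T actual=T -> ctr[3]=3
Ev 4: PC=6 idx=2 pred=T actual=N -> ctr[2]=2
Ev 5: PC=0 idx=0 pred=T actual=N -> ctr[0]=1
Ev 6: PC=7 idx=3 pred=T actual=N -> ctr[3]=2
Ev 7: PC=0 idx=0 pred=N actual=T -> ctr[0]=2
Ev 8: PC=7 idx=3 pred=T actual=T -> ctr[3]=3
Ev 9: PC=0 idx=0 pred=T actual=N -> ctr[0]=1
Ev 10: PC=7 idx=3 pred=T actual=N -> ctr[3]=2
Ev 11: PC=7 idx=3 pred=T actual=T -> ctr[3]=3
Ev 12: PC=0 idx=0 pred=N actual=T -> ctr[0]=2
Ev 13: PC=6 idx=2 pred=T actual=T -> ctr[2]=3
Ev 14: PC=0 idx=0 pred=T actual=N -> ctr[0]=1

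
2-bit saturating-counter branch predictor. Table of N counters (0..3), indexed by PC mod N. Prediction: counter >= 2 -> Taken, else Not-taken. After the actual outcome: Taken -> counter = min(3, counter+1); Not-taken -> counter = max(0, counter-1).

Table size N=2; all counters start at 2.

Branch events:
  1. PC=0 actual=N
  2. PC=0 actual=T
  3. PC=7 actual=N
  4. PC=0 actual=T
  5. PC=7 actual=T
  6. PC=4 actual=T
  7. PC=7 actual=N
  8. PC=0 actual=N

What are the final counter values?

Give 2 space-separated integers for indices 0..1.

Answer: 2 1

Derivation:
Ev 1: PC=0 idx=0 pred=T actual=N -> ctr[0]=1
Ev 2: PC=0 idx=0 pred=N actual=T -> ctr[0]=2
Ev 3: PC=7 idx=1 pred=T actual=N -> ctr[1]=1
Ev 4: PC=0 idx=0 pred=T actual=T -> ctr[0]=3
Ev 5: PC=7 idx=1 pred=N actual=T -> ctr[1]=2
Ev 6: PC=4 idx=0 pred=T actual=T -> ctr[0]=3
Ev 7: PC=7 idx=1 pred=T actual=N -> ctr[1]=1
Ev 8: PC=0 idx=0 pred=T actual=N -> ctr[0]=2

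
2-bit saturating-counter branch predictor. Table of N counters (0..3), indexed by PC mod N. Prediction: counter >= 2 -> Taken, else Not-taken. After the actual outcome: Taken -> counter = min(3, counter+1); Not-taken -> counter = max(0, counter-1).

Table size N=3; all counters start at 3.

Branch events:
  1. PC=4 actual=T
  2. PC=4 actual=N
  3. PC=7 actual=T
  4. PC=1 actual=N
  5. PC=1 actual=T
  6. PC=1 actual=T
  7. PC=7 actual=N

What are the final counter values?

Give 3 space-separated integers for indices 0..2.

Answer: 3 2 3

Derivation:
Ev 1: PC=4 idx=1 pred=T actual=T -> ctr[1]=3
Ev 2: PC=4 idx=1 pred=T actual=N -> ctr[1]=2
Ev 3: PC=7 idx=1 pred=T actual=T -> ctr[1]=3
Ev 4: PC=1 idx=1 pred=T actual=N -> ctr[1]=2
Ev 5: PC=1 idx=1 pred=T actual=T -> ctr[1]=3
Ev 6: PC=1 idx=1 pred=T actual=T -> ctr[1]=3
Ev 7: PC=7 idx=1 pred=T actual=N -> ctr[1]=2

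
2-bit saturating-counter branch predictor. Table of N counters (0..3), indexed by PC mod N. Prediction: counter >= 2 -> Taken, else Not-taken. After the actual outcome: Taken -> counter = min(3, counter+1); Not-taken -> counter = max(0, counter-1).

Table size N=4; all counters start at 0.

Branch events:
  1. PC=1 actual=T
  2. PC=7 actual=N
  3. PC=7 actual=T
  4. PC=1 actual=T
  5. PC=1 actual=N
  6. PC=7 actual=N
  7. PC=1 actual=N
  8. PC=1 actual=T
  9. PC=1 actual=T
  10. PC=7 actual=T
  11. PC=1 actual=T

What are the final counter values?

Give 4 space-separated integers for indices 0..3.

Answer: 0 3 0 1

Derivation:
Ev 1: PC=1 idx=1 pred=N actual=T -> ctr[1]=1
Ev 2: PC=7 idx=3 pred=N actual=N -> ctr[3]=0
Ev 3: PC=7 idx=3 pred=N actual=T -> ctr[3]=1
Ev 4: PC=1 idx=1 pred=N actual=T -> ctr[1]=2
Ev 5: PC=1 idx=1 pred=T actual=N -> ctr[1]=1
Ev 6: PC=7 idx=3 pred=N actual=N -> ctr[3]=0
Ev 7: PC=1 idx=1 pred=N actual=N -> ctr[1]=0
Ev 8: PC=1 idx=1 pred=N actual=T -> ctr[1]=1
Ev 9: PC=1 idx=1 pred=N actual=T -> ctr[1]=2
Ev 10: PC=7 idx=3 pred=N actual=T -> ctr[3]=1
Ev 11: PC=1 idx=1 pred=T actual=T -> ctr[1]=3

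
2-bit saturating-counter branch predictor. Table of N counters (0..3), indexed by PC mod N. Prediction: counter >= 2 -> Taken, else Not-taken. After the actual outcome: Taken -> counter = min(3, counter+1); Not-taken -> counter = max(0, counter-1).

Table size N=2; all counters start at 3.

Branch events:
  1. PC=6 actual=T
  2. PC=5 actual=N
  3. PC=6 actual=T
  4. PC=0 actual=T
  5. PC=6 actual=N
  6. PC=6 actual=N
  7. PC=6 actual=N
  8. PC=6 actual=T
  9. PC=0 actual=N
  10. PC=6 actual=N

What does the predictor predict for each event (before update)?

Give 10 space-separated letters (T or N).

Answer: T T T T T T N N N N

Derivation:
Ev 1: PC=6 idx=0 pred=T actual=T -> ctr[0]=3
Ev 2: PC=5 idx=1 pred=T actual=N -> ctr[1]=2
Ev 3: PC=6 idx=0 pred=T actual=T -> ctr[0]=3
Ev 4: PC=0 idx=0 pred=T actual=T -> ctr[0]=3
Ev 5: PC=6 idx=0 pred=T actual=N -> ctr[0]=2
Ev 6: PC=6 idx=0 pred=T actual=N -> ctr[0]=1
Ev 7: PC=6 idx=0 pred=N actual=N -> ctr[0]=0
Ev 8: PC=6 idx=0 pred=N actual=T -> ctr[0]=1
Ev 9: PC=0 idx=0 pred=N actual=N -> ctr[0]=0
Ev 10: PC=6 idx=0 pred=N actual=N -> ctr[0]=0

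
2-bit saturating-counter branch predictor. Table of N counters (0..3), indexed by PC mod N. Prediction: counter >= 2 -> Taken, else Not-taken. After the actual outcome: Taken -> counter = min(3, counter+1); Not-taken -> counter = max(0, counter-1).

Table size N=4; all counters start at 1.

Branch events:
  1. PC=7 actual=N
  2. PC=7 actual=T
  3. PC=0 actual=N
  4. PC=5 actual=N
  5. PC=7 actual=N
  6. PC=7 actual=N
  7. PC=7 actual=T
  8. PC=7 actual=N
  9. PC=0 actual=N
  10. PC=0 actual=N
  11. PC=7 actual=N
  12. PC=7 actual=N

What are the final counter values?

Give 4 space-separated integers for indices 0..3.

Answer: 0 0 1 0

Derivation:
Ev 1: PC=7 idx=3 pred=N actual=N -> ctr[3]=0
Ev 2: PC=7 idx=3 pred=N actual=T -> ctr[3]=1
Ev 3: PC=0 idx=0 pred=N actual=N -> ctr[0]=0
Ev 4: PC=5 idx=1 pred=N actual=N -> ctr[1]=0
Ev 5: PC=7 idx=3 pred=N actual=N -> ctr[3]=0
Ev 6: PC=7 idx=3 pred=N actual=N -> ctr[3]=0
Ev 7: PC=7 idx=3 pred=N actual=T -> ctr[3]=1
Ev 8: PC=7 idx=3 pred=N actual=N -> ctr[3]=0
Ev 9: PC=0 idx=0 pred=N actual=N -> ctr[0]=0
Ev 10: PC=0 idx=0 pred=N actual=N -> ctr[0]=0
Ev 11: PC=7 idx=3 pred=N actual=N -> ctr[3]=0
Ev 12: PC=7 idx=3 pred=N actual=N -> ctr[3]=0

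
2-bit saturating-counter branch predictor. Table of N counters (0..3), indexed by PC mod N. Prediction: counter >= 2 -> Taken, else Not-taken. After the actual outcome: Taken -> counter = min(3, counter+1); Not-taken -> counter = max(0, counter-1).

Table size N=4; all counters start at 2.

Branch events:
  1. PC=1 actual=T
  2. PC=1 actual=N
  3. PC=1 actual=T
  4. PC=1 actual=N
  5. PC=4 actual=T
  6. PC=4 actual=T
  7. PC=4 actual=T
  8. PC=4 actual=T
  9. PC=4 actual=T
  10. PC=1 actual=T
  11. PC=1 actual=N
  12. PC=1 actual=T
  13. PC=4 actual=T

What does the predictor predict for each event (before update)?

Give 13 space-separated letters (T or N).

Answer: T T T T T T T T T T T T T

Derivation:
Ev 1: PC=1 idx=1 pred=T actual=T -> ctr[1]=3
Ev 2: PC=1 idx=1 pred=T actual=N -> ctr[1]=2
Ev 3: PC=1 idx=1 pred=T actual=T -> ctr[1]=3
Ev 4: PC=1 idx=1 pred=T actual=N -> ctr[1]=2
Ev 5: PC=4 idx=0 pred=T actual=T -> ctr[0]=3
Ev 6: PC=4 idx=0 pred=T actual=T -> ctr[0]=3
Ev 7: PC=4 idx=0 pred=T actual=T -> ctr[0]=3
Ev 8: PC=4 idx=0 pred=T actual=T -> ctr[0]=3
Ev 9: PC=4 idx=0 pred=T actual=T -> ctr[0]=3
Ev 10: PC=1 idx=1 pred=T actual=T -> ctr[1]=3
Ev 11: PC=1 idx=1 pred=T actual=N -> ctr[1]=2
Ev 12: PC=1 idx=1 pred=T actual=T -> ctr[1]=3
Ev 13: PC=4 idx=0 pred=T actual=T -> ctr[0]=3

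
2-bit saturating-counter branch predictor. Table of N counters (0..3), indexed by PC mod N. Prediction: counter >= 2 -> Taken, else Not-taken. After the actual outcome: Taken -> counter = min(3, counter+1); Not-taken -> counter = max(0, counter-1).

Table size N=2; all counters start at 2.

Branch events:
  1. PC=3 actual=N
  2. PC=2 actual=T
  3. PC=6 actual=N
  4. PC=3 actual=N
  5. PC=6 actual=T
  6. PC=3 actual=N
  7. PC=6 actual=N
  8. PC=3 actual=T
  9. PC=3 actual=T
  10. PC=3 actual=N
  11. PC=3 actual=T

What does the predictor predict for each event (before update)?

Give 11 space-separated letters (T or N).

Answer: T T T N T N T N N T N

Derivation:
Ev 1: PC=3 idx=1 pred=T actual=N -> ctr[1]=1
Ev 2: PC=2 idx=0 pred=T actual=T -> ctr[0]=3
Ev 3: PC=6 idx=0 pred=T actual=N -> ctr[0]=2
Ev 4: PC=3 idx=1 pred=N actual=N -> ctr[1]=0
Ev 5: PC=6 idx=0 pred=T actual=T -> ctr[0]=3
Ev 6: PC=3 idx=1 pred=N actual=N -> ctr[1]=0
Ev 7: PC=6 idx=0 pred=T actual=N -> ctr[0]=2
Ev 8: PC=3 idx=1 pred=N actual=T -> ctr[1]=1
Ev 9: PC=3 idx=1 pred=N actual=T -> ctr[1]=2
Ev 10: PC=3 idx=1 pred=T actual=N -> ctr[1]=1
Ev 11: PC=3 idx=1 pred=N actual=T -> ctr[1]=2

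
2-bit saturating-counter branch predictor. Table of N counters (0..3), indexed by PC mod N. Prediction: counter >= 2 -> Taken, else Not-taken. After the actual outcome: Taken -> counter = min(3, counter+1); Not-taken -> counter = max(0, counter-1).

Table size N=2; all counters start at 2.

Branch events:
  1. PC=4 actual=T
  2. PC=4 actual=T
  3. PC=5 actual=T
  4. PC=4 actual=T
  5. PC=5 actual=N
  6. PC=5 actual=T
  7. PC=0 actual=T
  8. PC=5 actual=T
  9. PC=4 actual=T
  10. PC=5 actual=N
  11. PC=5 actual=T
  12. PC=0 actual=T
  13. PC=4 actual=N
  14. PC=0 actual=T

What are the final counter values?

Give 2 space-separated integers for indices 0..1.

Ev 1: PC=4 idx=0 pred=T actual=T -> ctr[0]=3
Ev 2: PC=4 idx=0 pred=T actual=T -> ctr[0]=3
Ev 3: PC=5 idx=1 pred=T actual=T -> ctr[1]=3
Ev 4: PC=4 idx=0 pred=T actual=T -> ctr[0]=3
Ev 5: PC=5 idx=1 pred=T actual=N -> ctr[1]=2
Ev 6: PC=5 idx=1 pred=T actual=T -> ctr[1]=3
Ev 7: PC=0 idx=0 pred=T actual=T -> ctr[0]=3
Ev 8: PC=5 idx=1 pred=T actual=T -> ctr[1]=3
Ev 9: PC=4 idx=0 pred=T actual=T -> ctr[0]=3
Ev 10: PC=5 idx=1 pred=T actual=N -> ctr[1]=2
Ev 11: PC=5 idx=1 pred=T actual=T -> ctr[1]=3
Ev 12: PC=0 idx=0 pred=T actual=T -> ctr[0]=3
Ev 13: PC=4 idx=0 pred=T actual=N -> ctr[0]=2
Ev 14: PC=0 idx=0 pred=T actual=T -> ctr[0]=3

Answer: 3 3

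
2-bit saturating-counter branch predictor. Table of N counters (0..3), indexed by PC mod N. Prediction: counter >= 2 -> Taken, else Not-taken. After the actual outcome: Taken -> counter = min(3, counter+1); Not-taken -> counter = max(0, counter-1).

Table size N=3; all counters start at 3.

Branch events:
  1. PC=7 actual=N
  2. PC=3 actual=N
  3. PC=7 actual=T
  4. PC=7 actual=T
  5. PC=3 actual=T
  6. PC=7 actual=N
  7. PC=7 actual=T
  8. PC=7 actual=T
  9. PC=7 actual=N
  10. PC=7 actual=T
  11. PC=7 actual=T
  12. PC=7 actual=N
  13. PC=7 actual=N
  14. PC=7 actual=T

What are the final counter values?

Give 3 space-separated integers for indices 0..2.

Answer: 3 2 3

Derivation:
Ev 1: PC=7 idx=1 pred=T actual=N -> ctr[1]=2
Ev 2: PC=3 idx=0 pred=T actual=N -> ctr[0]=2
Ev 3: PC=7 idx=1 pred=T actual=T -> ctr[1]=3
Ev 4: PC=7 idx=1 pred=T actual=T -> ctr[1]=3
Ev 5: PC=3 idx=0 pred=T actual=T -> ctr[0]=3
Ev 6: PC=7 idx=1 pred=T actual=N -> ctr[1]=2
Ev 7: PC=7 idx=1 pred=T actual=T -> ctr[1]=3
Ev 8: PC=7 idx=1 pred=T actual=T -> ctr[1]=3
Ev 9: PC=7 idx=1 pred=T actual=N -> ctr[1]=2
Ev 10: PC=7 idx=1 pred=T actual=T -> ctr[1]=3
Ev 11: PC=7 idx=1 pred=T actual=T -> ctr[1]=3
Ev 12: PC=7 idx=1 pred=T actual=N -> ctr[1]=2
Ev 13: PC=7 idx=1 pred=T actual=N -> ctr[1]=1
Ev 14: PC=7 idx=1 pred=N actual=T -> ctr[1]=2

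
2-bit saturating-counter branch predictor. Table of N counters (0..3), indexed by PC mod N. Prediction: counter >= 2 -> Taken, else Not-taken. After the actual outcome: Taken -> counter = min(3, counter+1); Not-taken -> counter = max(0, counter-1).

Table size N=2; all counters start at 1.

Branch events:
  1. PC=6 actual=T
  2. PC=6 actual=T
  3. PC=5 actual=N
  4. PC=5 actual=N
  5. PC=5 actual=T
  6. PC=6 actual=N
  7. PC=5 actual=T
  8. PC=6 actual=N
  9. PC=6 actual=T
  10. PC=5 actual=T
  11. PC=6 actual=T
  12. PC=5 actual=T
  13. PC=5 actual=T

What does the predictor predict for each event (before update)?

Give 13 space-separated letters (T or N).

Answer: N T N N N T N T N T T T T

Derivation:
Ev 1: PC=6 idx=0 pred=N actual=T -> ctr[0]=2
Ev 2: PC=6 idx=0 pred=T actual=T -> ctr[0]=3
Ev 3: PC=5 idx=1 pred=N actual=N -> ctr[1]=0
Ev 4: PC=5 idx=1 pred=N actual=N -> ctr[1]=0
Ev 5: PC=5 idx=1 pred=N actual=T -> ctr[1]=1
Ev 6: PC=6 idx=0 pred=T actual=N -> ctr[0]=2
Ev 7: PC=5 idx=1 pred=N actual=T -> ctr[1]=2
Ev 8: PC=6 idx=0 pred=T actual=N -> ctr[0]=1
Ev 9: PC=6 idx=0 pred=N actual=T -> ctr[0]=2
Ev 10: PC=5 idx=1 pred=T actual=T -> ctr[1]=3
Ev 11: PC=6 idx=0 pred=T actual=T -> ctr[0]=3
Ev 12: PC=5 idx=1 pred=T actual=T -> ctr[1]=3
Ev 13: PC=5 idx=1 pred=T actual=T -> ctr[1]=3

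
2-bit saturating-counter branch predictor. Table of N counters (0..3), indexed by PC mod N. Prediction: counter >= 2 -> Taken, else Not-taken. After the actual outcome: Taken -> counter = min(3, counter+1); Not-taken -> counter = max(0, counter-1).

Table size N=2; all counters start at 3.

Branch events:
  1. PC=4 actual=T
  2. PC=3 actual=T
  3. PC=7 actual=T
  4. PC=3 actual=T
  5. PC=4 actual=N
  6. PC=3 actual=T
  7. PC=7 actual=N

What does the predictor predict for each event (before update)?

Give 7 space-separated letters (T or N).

Answer: T T T T T T T

Derivation:
Ev 1: PC=4 idx=0 pred=T actual=T -> ctr[0]=3
Ev 2: PC=3 idx=1 pred=T actual=T -> ctr[1]=3
Ev 3: PC=7 idx=1 pred=T actual=T -> ctr[1]=3
Ev 4: PC=3 idx=1 pred=T actual=T -> ctr[1]=3
Ev 5: PC=4 idx=0 pred=T actual=N -> ctr[0]=2
Ev 6: PC=3 idx=1 pred=T actual=T -> ctr[1]=3
Ev 7: PC=7 idx=1 pred=T actual=N -> ctr[1]=2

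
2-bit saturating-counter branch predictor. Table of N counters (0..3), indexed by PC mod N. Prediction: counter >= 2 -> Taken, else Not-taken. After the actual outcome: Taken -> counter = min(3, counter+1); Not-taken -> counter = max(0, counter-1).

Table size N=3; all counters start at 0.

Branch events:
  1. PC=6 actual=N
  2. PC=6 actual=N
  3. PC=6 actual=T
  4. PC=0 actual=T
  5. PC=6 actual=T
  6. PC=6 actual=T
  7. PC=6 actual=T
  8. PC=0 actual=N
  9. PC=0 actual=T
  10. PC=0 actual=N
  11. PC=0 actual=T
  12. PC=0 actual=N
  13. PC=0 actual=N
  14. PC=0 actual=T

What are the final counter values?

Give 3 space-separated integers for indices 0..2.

Ev 1: PC=6 idx=0 pred=N actual=N -> ctr[0]=0
Ev 2: PC=6 idx=0 pred=N actual=N -> ctr[0]=0
Ev 3: PC=6 idx=0 pred=N actual=T -> ctr[0]=1
Ev 4: PC=0 idx=0 pred=N actual=T -> ctr[0]=2
Ev 5: PC=6 idx=0 pred=T actual=T -> ctr[0]=3
Ev 6: PC=6 idx=0 pred=T actual=T -> ctr[0]=3
Ev 7: PC=6 idx=0 pred=T actual=T -> ctr[0]=3
Ev 8: PC=0 idx=0 pred=T actual=N -> ctr[0]=2
Ev 9: PC=0 idx=0 pred=T actual=T -> ctr[0]=3
Ev 10: PC=0 idx=0 pred=T actual=N -> ctr[0]=2
Ev 11: PC=0 idx=0 pred=T actual=T -> ctr[0]=3
Ev 12: PC=0 idx=0 pred=T actual=N -> ctr[0]=2
Ev 13: PC=0 idx=0 pred=T actual=N -> ctr[0]=1
Ev 14: PC=0 idx=0 pred=N actual=T -> ctr[0]=2

Answer: 2 0 0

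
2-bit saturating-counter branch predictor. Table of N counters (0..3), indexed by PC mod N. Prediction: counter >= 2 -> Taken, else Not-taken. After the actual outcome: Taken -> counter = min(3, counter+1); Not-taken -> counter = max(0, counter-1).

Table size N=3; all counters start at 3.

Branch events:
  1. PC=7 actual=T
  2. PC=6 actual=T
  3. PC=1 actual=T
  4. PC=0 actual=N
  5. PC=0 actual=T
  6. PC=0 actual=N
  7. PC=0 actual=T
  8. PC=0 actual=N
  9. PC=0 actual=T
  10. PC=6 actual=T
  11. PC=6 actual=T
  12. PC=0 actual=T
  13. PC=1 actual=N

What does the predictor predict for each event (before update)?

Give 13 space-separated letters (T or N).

Ev 1: PC=7 idx=1 pred=T actual=T -> ctr[1]=3
Ev 2: PC=6 idx=0 pred=T actual=T -> ctr[0]=3
Ev 3: PC=1 idx=1 pred=T actual=T -> ctr[1]=3
Ev 4: PC=0 idx=0 pred=T actual=N -> ctr[0]=2
Ev 5: PC=0 idx=0 pred=T actual=T -> ctr[0]=3
Ev 6: PC=0 idx=0 pred=T actual=N -> ctr[0]=2
Ev 7: PC=0 idx=0 pred=T actual=T -> ctr[0]=3
Ev 8: PC=0 idx=0 pred=T actual=N -> ctr[0]=2
Ev 9: PC=0 idx=0 pred=T actual=T -> ctr[0]=3
Ev 10: PC=6 idx=0 pred=T actual=T -> ctr[0]=3
Ev 11: PC=6 idx=0 pred=T actual=T -> ctr[0]=3
Ev 12: PC=0 idx=0 pred=T actual=T -> ctr[0]=3
Ev 13: PC=1 idx=1 pred=T actual=N -> ctr[1]=2

Answer: T T T T T T T T T T T T T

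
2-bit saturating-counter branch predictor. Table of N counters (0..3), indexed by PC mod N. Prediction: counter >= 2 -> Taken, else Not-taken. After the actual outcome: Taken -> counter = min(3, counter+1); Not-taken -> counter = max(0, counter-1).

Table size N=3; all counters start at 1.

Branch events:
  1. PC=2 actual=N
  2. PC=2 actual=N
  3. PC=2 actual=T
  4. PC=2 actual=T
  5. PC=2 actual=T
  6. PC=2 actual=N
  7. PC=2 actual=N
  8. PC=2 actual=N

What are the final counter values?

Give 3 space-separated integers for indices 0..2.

Ev 1: PC=2 idx=2 pred=N actual=N -> ctr[2]=0
Ev 2: PC=2 idx=2 pred=N actual=N -> ctr[2]=0
Ev 3: PC=2 idx=2 pred=N actual=T -> ctr[2]=1
Ev 4: PC=2 idx=2 pred=N actual=T -> ctr[2]=2
Ev 5: PC=2 idx=2 pred=T actual=T -> ctr[2]=3
Ev 6: PC=2 idx=2 pred=T actual=N -> ctr[2]=2
Ev 7: PC=2 idx=2 pred=T actual=N -> ctr[2]=1
Ev 8: PC=2 idx=2 pred=N actual=N -> ctr[2]=0

Answer: 1 1 0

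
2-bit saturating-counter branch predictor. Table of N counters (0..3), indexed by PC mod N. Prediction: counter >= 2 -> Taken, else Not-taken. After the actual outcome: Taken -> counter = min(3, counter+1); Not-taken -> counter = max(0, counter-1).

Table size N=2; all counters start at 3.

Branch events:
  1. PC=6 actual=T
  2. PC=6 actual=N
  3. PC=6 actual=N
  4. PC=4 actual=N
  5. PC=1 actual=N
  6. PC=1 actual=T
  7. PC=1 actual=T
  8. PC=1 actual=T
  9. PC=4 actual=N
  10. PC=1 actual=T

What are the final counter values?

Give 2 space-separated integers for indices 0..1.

Answer: 0 3

Derivation:
Ev 1: PC=6 idx=0 pred=T actual=T -> ctr[0]=3
Ev 2: PC=6 idx=0 pred=T actual=N -> ctr[0]=2
Ev 3: PC=6 idx=0 pred=T actual=N -> ctr[0]=1
Ev 4: PC=4 idx=0 pred=N actual=N -> ctr[0]=0
Ev 5: PC=1 idx=1 pred=T actual=N -> ctr[1]=2
Ev 6: PC=1 idx=1 pred=T actual=T -> ctr[1]=3
Ev 7: PC=1 idx=1 pred=T actual=T -> ctr[1]=3
Ev 8: PC=1 idx=1 pred=T actual=T -> ctr[1]=3
Ev 9: PC=4 idx=0 pred=N actual=N -> ctr[0]=0
Ev 10: PC=1 idx=1 pred=T actual=T -> ctr[1]=3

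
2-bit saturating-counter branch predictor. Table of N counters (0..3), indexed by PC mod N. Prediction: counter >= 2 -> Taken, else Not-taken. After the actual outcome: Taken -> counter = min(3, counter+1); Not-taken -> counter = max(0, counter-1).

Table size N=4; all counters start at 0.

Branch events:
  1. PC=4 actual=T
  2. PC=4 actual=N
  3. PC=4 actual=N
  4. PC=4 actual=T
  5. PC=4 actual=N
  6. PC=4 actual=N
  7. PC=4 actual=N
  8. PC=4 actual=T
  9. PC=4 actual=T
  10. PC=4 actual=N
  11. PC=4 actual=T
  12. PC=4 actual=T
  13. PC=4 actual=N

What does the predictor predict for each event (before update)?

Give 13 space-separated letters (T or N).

Ev 1: PC=4 idx=0 pred=N actual=T -> ctr[0]=1
Ev 2: PC=4 idx=0 pred=N actual=N -> ctr[0]=0
Ev 3: PC=4 idx=0 pred=N actual=N -> ctr[0]=0
Ev 4: PC=4 idx=0 pred=N actual=T -> ctr[0]=1
Ev 5: PC=4 idx=0 pred=N actual=N -> ctr[0]=0
Ev 6: PC=4 idx=0 pred=N actual=N -> ctr[0]=0
Ev 7: PC=4 idx=0 pred=N actual=N -> ctr[0]=0
Ev 8: PC=4 idx=0 pred=N actual=T -> ctr[0]=1
Ev 9: PC=4 idx=0 pred=N actual=T -> ctr[0]=2
Ev 10: PC=4 idx=0 pred=T actual=N -> ctr[0]=1
Ev 11: PC=4 idx=0 pred=N actual=T -> ctr[0]=2
Ev 12: PC=4 idx=0 pred=T actual=T -> ctr[0]=3
Ev 13: PC=4 idx=0 pred=T actual=N -> ctr[0]=2

Answer: N N N N N N N N N T N T T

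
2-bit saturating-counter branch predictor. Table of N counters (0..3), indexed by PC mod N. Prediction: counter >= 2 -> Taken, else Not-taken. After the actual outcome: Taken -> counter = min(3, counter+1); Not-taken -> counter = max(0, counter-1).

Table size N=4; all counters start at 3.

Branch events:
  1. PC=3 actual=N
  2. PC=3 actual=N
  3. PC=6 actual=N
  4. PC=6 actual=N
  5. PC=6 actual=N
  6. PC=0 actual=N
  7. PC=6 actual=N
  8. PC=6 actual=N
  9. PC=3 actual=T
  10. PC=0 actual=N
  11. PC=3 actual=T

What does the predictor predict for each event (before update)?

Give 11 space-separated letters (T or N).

Ev 1: PC=3 idx=3 pred=T actual=N -> ctr[3]=2
Ev 2: PC=3 idx=3 pred=T actual=N -> ctr[3]=1
Ev 3: PC=6 idx=2 pred=T actual=N -> ctr[2]=2
Ev 4: PC=6 idx=2 pred=T actual=N -> ctr[2]=1
Ev 5: PC=6 idx=2 pred=N actual=N -> ctr[2]=0
Ev 6: PC=0 idx=0 pred=T actual=N -> ctr[0]=2
Ev 7: PC=6 idx=2 pred=N actual=N -> ctr[2]=0
Ev 8: PC=6 idx=2 pred=N actual=N -> ctr[2]=0
Ev 9: PC=3 idx=3 pred=N actual=T -> ctr[3]=2
Ev 10: PC=0 idx=0 pred=T actual=N -> ctr[0]=1
Ev 11: PC=3 idx=3 pred=T actual=T -> ctr[3]=3

Answer: T T T T N T N N N T T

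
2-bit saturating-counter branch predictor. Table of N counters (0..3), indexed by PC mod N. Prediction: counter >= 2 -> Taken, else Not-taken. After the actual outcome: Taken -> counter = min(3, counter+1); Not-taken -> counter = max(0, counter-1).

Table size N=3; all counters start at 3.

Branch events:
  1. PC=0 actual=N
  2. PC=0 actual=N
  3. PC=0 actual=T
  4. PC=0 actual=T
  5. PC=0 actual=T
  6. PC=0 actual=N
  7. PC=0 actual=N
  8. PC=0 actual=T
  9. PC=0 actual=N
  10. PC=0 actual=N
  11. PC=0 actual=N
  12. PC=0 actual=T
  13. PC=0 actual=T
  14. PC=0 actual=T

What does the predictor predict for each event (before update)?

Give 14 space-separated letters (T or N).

Answer: T T N T T T T N T N N N N T

Derivation:
Ev 1: PC=0 idx=0 pred=T actual=N -> ctr[0]=2
Ev 2: PC=0 idx=0 pred=T actual=N -> ctr[0]=1
Ev 3: PC=0 idx=0 pred=N actual=T -> ctr[0]=2
Ev 4: PC=0 idx=0 pred=T actual=T -> ctr[0]=3
Ev 5: PC=0 idx=0 pred=T actual=T -> ctr[0]=3
Ev 6: PC=0 idx=0 pred=T actual=N -> ctr[0]=2
Ev 7: PC=0 idx=0 pred=T actual=N -> ctr[0]=1
Ev 8: PC=0 idx=0 pred=N actual=T -> ctr[0]=2
Ev 9: PC=0 idx=0 pred=T actual=N -> ctr[0]=1
Ev 10: PC=0 idx=0 pred=N actual=N -> ctr[0]=0
Ev 11: PC=0 idx=0 pred=N actual=N -> ctr[0]=0
Ev 12: PC=0 idx=0 pred=N actual=T -> ctr[0]=1
Ev 13: PC=0 idx=0 pred=N actual=T -> ctr[0]=2
Ev 14: PC=0 idx=0 pred=T actual=T -> ctr[0]=3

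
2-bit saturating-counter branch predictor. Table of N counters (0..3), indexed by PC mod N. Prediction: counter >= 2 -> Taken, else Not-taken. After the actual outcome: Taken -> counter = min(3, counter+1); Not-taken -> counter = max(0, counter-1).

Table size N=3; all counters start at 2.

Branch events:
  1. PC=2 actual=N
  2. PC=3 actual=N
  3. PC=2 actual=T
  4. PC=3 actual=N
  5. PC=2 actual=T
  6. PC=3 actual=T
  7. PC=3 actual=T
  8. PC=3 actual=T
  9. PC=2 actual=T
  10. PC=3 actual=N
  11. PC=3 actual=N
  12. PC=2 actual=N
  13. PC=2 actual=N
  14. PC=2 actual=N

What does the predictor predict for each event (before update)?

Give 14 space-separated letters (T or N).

Answer: T T N N T N N T T T T T T N

Derivation:
Ev 1: PC=2 idx=2 pred=T actual=N -> ctr[2]=1
Ev 2: PC=3 idx=0 pred=T actual=N -> ctr[0]=1
Ev 3: PC=2 idx=2 pred=N actual=T -> ctr[2]=2
Ev 4: PC=3 idx=0 pred=N actual=N -> ctr[0]=0
Ev 5: PC=2 idx=2 pred=T actual=T -> ctr[2]=3
Ev 6: PC=3 idx=0 pred=N actual=T -> ctr[0]=1
Ev 7: PC=3 idx=0 pred=N actual=T -> ctr[0]=2
Ev 8: PC=3 idx=0 pred=T actual=T -> ctr[0]=3
Ev 9: PC=2 idx=2 pred=T actual=T -> ctr[2]=3
Ev 10: PC=3 idx=0 pred=T actual=N -> ctr[0]=2
Ev 11: PC=3 idx=0 pred=T actual=N -> ctr[0]=1
Ev 12: PC=2 idx=2 pred=T actual=N -> ctr[2]=2
Ev 13: PC=2 idx=2 pred=T actual=N -> ctr[2]=1
Ev 14: PC=2 idx=2 pred=N actual=N -> ctr[2]=0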